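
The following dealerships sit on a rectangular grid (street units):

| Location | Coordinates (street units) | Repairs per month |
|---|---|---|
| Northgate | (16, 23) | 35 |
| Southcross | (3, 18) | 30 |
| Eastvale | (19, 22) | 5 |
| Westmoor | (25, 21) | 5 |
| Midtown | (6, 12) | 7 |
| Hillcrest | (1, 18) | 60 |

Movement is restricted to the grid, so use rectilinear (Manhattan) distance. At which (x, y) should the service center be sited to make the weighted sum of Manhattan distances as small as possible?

(3, 18)

Manhattan distance separates: Σwᵢ(|x−xᵢ|+|y−yᵢ|) = Σwᵢ|x−xᵢ| + Σwᵢ|y−yᵢ|, so x and y are optimised independently as 1-D weighted medians.
Total weight W = 142; half = 71.
x-coordinate, sorted with cumulative weight:
  x=1 (Hillcrest, w=60) cum 60
  x=3 (Southcross, w=30) cum 90  ← median
  x=6 (Midtown, w=7) cum 97
  x=16 (Northgate, w=35) cum 132
  x=19 (Eastvale, w=5) cum 137
  x=25 (Westmoor, w=5) cum 142
⇒ x* = 3
y-coordinate, sorted with cumulative weight:
  y=12 (Midtown, w=7) cum 7
  y=18 (Southcross, w=30) cum 37
  y=18 (Hillcrest, w=60) cum 97  ← median
  y=21 (Westmoor, w=5) cum 102
  y=22 (Eastvale, w=5) cum 107
  y=23 (Northgate, w=35) cum 142
⇒ y* = 18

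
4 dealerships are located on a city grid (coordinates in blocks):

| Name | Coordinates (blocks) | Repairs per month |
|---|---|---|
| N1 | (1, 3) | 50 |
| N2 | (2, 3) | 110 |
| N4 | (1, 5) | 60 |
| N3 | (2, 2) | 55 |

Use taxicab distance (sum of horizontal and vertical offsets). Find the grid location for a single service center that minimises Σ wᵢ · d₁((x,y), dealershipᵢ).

(2, 3)

Manhattan distance separates: Σwᵢ(|x−xᵢ|+|y−yᵢ|) = Σwᵢ|x−xᵢ| + Σwᵢ|y−yᵢ|, so x and y are optimised independently as 1-D weighted medians.
Total weight W = 275; half = 137.5.
x-coordinate, sorted with cumulative weight:
  x=1 (N1, w=50) cum 50
  x=1 (N4, w=60) cum 110
  x=2 (N2, w=110) cum 220  ← median
  x=2 (N3, w=55) cum 275
⇒ x* = 2
y-coordinate, sorted with cumulative weight:
  y=2 (N3, w=55) cum 55
  y=3 (N1, w=50) cum 105
  y=3 (N2, w=110) cum 215  ← median
  y=5 (N4, w=60) cum 275
⇒ y* = 3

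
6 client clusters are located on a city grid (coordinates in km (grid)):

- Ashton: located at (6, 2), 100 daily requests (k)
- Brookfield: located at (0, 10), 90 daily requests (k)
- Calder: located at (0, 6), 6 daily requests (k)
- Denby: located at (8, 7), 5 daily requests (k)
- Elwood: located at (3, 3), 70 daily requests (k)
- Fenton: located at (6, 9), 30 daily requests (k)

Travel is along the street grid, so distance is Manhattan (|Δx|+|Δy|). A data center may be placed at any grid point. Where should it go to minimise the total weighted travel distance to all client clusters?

Manhattan distance separates: Σwᵢ(|x−xᵢ|+|y−yᵢ|) = Σwᵢ|x−xᵢ| + Σwᵢ|y−yᵢ|, so x and y are optimised independently as 1-D weighted medians.
Total weight W = 301; half = 150.5.
x-coordinate, sorted with cumulative weight:
  x=0 (Brookfield, w=90) cum 90
  x=0 (Calder, w=6) cum 96
  x=3 (Elwood, w=70) cum 166  ← median
  x=6 (Ashton, w=100) cum 266
  x=6 (Fenton, w=30) cum 296
  x=8 (Denby, w=5) cum 301
⇒ x* = 3
y-coordinate, sorted with cumulative weight:
  y=2 (Ashton, w=100) cum 100
  y=3 (Elwood, w=70) cum 170  ← median
  y=6 (Calder, w=6) cum 176
  y=7 (Denby, w=5) cum 181
  y=9 (Fenton, w=30) cum 211
  y=10 (Brookfield, w=90) cum 301
⇒ y* = 3

(3, 3)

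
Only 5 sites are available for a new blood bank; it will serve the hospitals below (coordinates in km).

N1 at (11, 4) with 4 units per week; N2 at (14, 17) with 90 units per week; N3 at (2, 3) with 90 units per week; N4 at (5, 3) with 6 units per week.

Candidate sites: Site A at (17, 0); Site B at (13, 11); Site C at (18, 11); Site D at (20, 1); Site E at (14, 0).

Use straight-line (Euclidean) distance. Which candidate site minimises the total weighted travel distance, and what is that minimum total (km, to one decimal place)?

Site B, total 1868.6 km

Total weighted distance at each candidate:
  Site A (17, 0): total = 3033.4
  Site B (13, 11): total = 1868.6
  Site C (18, 11): total = 2390.2
  Site D (20, 1): total = 3296.6
  Site E (14, 0): total = 2720.2
Minimum is at Site B with total 1868.6 km.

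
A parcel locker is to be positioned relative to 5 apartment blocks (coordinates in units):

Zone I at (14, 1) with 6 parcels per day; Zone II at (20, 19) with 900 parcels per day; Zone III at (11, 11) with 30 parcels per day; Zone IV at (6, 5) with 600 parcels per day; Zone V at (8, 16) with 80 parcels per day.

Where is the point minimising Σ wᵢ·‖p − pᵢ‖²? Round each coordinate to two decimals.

The minimiser of Σwᵢ‖p−pᵢ‖² is the weighted centroid p* = (Σwᵢpᵢ)/(Σwᵢ).
Σwᵢ = 1616.
Σwᵢxᵢ = 6·14 + 900·20 + 30·11 + 600·6 + 80·8 = 22654.
Σwᵢyᵢ = 6·1 + 900·19 + 30·11 + 600·5 + 80·16 = 21716.
x* = 22654/1616 = 14.02, y* = 21716/1616 = 13.44.

(14.02, 13.44)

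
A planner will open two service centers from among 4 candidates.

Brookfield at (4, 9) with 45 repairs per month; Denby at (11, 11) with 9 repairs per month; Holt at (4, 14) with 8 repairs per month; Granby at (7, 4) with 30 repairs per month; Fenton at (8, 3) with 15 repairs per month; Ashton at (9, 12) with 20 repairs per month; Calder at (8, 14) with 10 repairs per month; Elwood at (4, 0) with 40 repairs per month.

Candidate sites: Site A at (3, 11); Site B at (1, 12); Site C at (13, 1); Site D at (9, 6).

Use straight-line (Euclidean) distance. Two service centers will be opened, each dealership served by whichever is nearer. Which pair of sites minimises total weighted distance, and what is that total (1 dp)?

Evaluate every pair (each demand assigned to the nearer of the two):
  {Site A, Site D}: total = 797.4
  {Site B, Site D}: total = 905.7
  {Site A, Site C}: total = 1022.1
  {Site C, Site D}: total = 1031.7
  {Site B, Site C}: total = 1187.3
  {Site A, Site B}: total = 1203.1
Best pair: {Site A, Site D} with total 797.4.

{Site A, Site D}, total 797.4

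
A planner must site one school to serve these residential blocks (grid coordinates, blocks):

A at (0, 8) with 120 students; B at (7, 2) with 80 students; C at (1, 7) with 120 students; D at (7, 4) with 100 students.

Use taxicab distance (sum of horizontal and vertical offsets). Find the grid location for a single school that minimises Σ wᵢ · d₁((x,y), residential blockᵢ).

Manhattan distance separates: Σwᵢ(|x−xᵢ|+|y−yᵢ|) = Σwᵢ|x−xᵢ| + Σwᵢ|y−yᵢ|, so x and y are optimised independently as 1-D weighted medians.
Total weight W = 420; half = 210.
x-coordinate, sorted with cumulative weight:
  x=0 (A, w=120) cum 120
  x=1 (C, w=120) cum 240  ← median
  x=7 (B, w=80) cum 320
  x=7 (D, w=100) cum 420
⇒ x* = 1
y-coordinate, sorted with cumulative weight:
  y=2 (B, w=80) cum 80
  y=4 (D, w=100) cum 180
  y=7 (C, w=120) cum 300  ← median
  y=8 (A, w=120) cum 420
⇒ y* = 7

(1, 7)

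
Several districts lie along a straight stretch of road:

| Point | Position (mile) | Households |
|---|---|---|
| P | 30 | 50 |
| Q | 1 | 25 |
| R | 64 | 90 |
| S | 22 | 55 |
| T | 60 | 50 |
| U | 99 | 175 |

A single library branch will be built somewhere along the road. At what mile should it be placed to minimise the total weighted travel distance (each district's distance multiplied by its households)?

x = 64

For a sum of weighted absolute distances on a line, the optimum is the weighted median (not the mean). Total weight W = 445; half-weight = 222.5.
Sort by position and accumulate weight:
  mile 1 (Q, w=25) → cum 25
  mile 22 (S, w=55) → cum 80
  mile 30 (P, w=50) → cum 130
  mile 60 (T, w=50) → cum 180
  mile 64 (R, w=90) → cum 270  ≥ 222.5 → median here
  mile 99 (U, w=175) → cum 445
Optimal location: mile 64.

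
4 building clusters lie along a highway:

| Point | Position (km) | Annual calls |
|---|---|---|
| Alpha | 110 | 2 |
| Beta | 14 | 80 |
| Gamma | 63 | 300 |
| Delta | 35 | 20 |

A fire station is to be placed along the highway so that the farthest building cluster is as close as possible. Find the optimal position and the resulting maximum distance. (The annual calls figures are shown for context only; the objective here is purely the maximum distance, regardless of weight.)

The 1-center on a line is the midpoint of the two extreme points: leftmost at 14, rightmost at 110.
Optimal location = (14 + 110)/2 = 62; maximum distance = (110 − 14)/2 = 48.

location 62, max distance 48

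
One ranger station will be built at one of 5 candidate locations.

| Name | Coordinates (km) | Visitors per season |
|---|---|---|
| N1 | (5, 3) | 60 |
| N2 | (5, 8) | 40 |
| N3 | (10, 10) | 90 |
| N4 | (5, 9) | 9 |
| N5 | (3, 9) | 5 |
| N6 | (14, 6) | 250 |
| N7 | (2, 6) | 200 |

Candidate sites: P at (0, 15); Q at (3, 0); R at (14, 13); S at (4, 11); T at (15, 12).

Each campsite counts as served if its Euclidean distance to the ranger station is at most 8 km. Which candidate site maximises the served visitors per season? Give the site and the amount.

S, covering 344

Coverage radius r = 8 km; a point is covered iff (Δx)²+(Δy)² ≤ 8² = 64.
  P (0, 15): covers {N4, N5} → 14
  Q (3, 0): covers {N1, N7} → 260
  R (14, 13): covers {N3, N6} → 340
  S (4, 11): covers {N2, N3, N4, N5, N7} → 344
  T (15, 12): covers {N3, N6} → 340
Maximum coverage at S: 344 visitors per season.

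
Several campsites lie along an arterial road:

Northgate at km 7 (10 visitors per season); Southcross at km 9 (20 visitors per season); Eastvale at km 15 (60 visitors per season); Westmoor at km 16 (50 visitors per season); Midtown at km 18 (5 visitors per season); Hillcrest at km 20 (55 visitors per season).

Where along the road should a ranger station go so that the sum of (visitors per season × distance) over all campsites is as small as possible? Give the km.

x = 16

For a sum of weighted absolute distances on a line, the optimum is the weighted median (not the mean). Total weight W = 200; half-weight = 100.
Sort by position and accumulate weight:
  km 7 (Northgate, w=10) → cum 10
  km 9 (Southcross, w=20) → cum 30
  km 15 (Eastvale, w=60) → cum 90
  km 16 (Westmoor, w=50) → cum 140  ≥ 100 → median here
  km 18 (Midtown, w=5) → cum 145
  km 20 (Hillcrest, w=55) → cum 200
Optimal location: km 16.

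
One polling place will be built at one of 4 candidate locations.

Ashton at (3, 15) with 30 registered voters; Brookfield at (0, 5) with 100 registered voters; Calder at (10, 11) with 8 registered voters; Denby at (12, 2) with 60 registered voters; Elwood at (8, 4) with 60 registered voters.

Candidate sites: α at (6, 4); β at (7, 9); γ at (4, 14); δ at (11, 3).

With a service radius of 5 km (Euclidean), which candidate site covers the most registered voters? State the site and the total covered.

δ, covering 120

Coverage radius r = 5 km; a point is covered iff (Δx)²+(Δy)² ≤ 5² = 25.
  α (6, 4): covers {Elwood} → 60
  β (7, 9): covers {Calder} → 8
  γ (4, 14): covers {Ashton} → 30
  δ (11, 3): covers {Denby, Elwood} → 120
Maximum coverage at δ: 120 registered voters.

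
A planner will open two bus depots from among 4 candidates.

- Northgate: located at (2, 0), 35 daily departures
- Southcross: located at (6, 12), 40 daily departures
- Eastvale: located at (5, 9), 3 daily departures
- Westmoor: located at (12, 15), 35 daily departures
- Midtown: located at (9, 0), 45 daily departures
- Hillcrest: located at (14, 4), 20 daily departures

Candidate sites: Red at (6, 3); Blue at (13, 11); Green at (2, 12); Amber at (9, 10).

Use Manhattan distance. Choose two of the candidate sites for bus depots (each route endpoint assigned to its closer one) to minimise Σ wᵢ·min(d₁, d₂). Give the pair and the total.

{Red, Amber}, total 1190

Evaluate every pair (each demand assigned to the nearer of the two):
  {Red, Amber}: total = 1190
  {Red, Blue}: total = 1191
  {Red, Green}: total = 1328
  {Green, Amber}: total = 1545
  {Blue, Amber}: total = 1595
  {Blue, Green}: total = 1608
Best pair: {Red, Amber} with total 1190.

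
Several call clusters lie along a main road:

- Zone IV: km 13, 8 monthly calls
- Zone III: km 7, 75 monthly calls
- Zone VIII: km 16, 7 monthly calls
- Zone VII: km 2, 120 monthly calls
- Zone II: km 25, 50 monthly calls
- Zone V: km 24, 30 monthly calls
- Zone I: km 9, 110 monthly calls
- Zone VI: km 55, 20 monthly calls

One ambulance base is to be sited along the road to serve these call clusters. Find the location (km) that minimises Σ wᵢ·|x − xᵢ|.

x = 9

For a sum of weighted absolute distances on a line, the optimum is the weighted median (not the mean). Total weight W = 420; half-weight = 210.
Sort by position and accumulate weight:
  km 2 (Zone VII, w=120) → cum 120
  km 7 (Zone III, w=75) → cum 195
  km 9 (Zone I, w=110) → cum 305  ≥ 210 → median here
  km 13 (Zone IV, w=8) → cum 313
  km 16 (Zone VIII, w=7) → cum 320
  km 24 (Zone V, w=30) → cum 350
  km 25 (Zone II, w=50) → cum 400
  km 55 (Zone VI, w=20) → cum 420
Optimal location: km 9.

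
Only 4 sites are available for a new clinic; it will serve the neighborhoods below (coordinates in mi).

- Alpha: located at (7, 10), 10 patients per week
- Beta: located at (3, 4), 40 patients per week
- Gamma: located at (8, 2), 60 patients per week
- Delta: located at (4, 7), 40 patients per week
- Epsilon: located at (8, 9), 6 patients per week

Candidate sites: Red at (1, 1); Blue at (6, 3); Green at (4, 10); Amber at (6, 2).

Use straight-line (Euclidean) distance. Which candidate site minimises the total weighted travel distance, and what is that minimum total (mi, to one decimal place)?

Total weighted distance at each candidate:
  Red (1, 1): total = 1008.8
  Blue (6, 3): total = 548.2
  Green (4, 10): total = 954.7
  Amber (6, 2): total = 603.9
Minimum is at Blue with total 548.2 mi.

Blue, total 548.2 mi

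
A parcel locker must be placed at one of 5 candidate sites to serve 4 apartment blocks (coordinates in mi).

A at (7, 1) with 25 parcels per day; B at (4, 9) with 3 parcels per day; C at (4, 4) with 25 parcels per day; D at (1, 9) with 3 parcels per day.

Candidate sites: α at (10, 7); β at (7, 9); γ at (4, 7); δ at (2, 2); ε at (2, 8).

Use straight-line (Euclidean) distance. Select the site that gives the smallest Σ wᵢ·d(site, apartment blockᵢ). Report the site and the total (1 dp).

Total weighted distance at each candidate:
  α (10, 7): total = 382.0
  β (7, 9): total = 372.8
  γ (4, 7): total = 259.5
  δ (2, 2): total = 241.2
  ε (2, 8): total = 337.8
Minimum is at δ with total 241.2 mi.

δ, total 241.2 mi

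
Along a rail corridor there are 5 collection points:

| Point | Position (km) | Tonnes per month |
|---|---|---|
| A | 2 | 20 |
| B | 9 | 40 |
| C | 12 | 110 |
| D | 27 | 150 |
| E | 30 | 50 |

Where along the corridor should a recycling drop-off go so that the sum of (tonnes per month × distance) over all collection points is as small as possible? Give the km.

For a sum of weighted absolute distances on a line, the optimum is the weighted median (not the mean). Total weight W = 370; half-weight = 185.
Sort by position and accumulate weight:
  km 2 (A, w=20) → cum 20
  km 9 (B, w=40) → cum 60
  km 12 (C, w=110) → cum 170
  km 27 (D, w=150) → cum 320  ≥ 185 → median here
  km 30 (E, w=50) → cum 370
Optimal location: km 27.

x = 27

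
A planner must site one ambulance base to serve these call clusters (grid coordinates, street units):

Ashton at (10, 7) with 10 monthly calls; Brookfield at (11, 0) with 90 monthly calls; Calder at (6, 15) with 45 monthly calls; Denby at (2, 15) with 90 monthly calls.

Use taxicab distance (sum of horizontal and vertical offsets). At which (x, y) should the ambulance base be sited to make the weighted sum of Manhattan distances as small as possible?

Manhattan distance separates: Σwᵢ(|x−xᵢ|+|y−yᵢ|) = Σwᵢ|x−xᵢ| + Σwᵢ|y−yᵢ|, so x and y are optimised independently as 1-D weighted medians.
Total weight W = 235; half = 117.5.
x-coordinate, sorted with cumulative weight:
  x=2 (Denby, w=90) cum 90
  x=6 (Calder, w=45) cum 135  ← median
  x=10 (Ashton, w=10) cum 145
  x=11 (Brookfield, w=90) cum 235
⇒ x* = 6
y-coordinate, sorted with cumulative weight:
  y=0 (Brookfield, w=90) cum 90
  y=7 (Ashton, w=10) cum 100
  y=15 (Calder, w=45) cum 145  ← median
  y=15 (Denby, w=90) cum 235
⇒ y* = 15

(6, 15)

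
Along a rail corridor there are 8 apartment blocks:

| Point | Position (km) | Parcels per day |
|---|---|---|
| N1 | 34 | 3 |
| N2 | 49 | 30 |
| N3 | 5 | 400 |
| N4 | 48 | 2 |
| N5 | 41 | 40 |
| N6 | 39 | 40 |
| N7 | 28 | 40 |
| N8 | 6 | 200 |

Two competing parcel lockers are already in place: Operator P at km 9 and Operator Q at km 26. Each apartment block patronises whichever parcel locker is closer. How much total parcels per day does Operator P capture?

600

The indifferent point is the midpoint (9+26)/2 = 17.5; apartment blocks left of it (closer to Operator P at 9) go to Operator P, those right go to Operator Q.
  N3 at 5 (w=400) → Operator P
  N8 at 6 (w=200) → Operator P
  N7 at 28 (w=40) → Operator Q
  N1 at 34 (w=3) → Operator Q
  N6 at 39 (w=40) → Operator Q
  N5 at 41 (w=40) → Operator Q
  N4 at 48 (w=2) → Operator Q
  N2 at 49 (w=30) → Operator Q
Operator P captures 600; Operator Q captures 155.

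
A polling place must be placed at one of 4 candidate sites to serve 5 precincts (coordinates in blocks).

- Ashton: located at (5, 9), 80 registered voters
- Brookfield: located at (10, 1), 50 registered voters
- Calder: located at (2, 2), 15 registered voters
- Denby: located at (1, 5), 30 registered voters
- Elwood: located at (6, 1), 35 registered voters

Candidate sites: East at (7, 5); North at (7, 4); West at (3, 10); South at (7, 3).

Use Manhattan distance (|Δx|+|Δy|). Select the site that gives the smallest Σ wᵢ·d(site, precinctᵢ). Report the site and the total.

Total weighted distance at each candidate:
  East (7, 5): total = 1305
  North (7, 4): total = 1315
  West (3, 10): total = 1805
  South (7, 3): total = 1325
Minimum is at East with total 1305 blocks.

East, total 1305 blocks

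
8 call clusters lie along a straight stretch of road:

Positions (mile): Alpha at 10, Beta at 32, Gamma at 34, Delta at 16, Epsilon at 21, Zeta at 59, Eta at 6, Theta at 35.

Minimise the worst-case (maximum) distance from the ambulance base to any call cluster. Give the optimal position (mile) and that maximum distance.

The 1-center on a line is the midpoint of the two extreme points: leftmost at 6, rightmost at 59.
Optimal location = (6 + 59)/2 = 32.5; maximum distance = (59 − 6)/2 = 26.5.

location 32.5, max distance 26.5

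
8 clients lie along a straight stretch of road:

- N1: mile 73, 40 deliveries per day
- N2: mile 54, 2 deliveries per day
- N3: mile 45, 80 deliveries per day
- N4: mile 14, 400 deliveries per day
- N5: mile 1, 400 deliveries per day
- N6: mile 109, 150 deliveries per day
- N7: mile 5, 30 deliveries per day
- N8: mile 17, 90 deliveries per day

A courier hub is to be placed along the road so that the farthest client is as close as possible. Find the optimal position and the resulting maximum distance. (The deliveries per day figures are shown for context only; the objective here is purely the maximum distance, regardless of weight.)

location 55, max distance 54

The 1-center on a line is the midpoint of the two extreme points: leftmost at 1, rightmost at 109.
Optimal location = (1 + 109)/2 = 55; maximum distance = (109 − 1)/2 = 54.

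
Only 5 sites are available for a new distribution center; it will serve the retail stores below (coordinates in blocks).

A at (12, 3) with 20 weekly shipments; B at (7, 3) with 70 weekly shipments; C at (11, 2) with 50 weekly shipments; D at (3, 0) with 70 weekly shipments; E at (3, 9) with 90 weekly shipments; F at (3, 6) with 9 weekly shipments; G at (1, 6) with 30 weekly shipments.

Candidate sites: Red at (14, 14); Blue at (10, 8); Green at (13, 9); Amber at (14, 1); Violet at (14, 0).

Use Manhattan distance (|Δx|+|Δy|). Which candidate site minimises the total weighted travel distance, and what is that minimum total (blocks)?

Blue, total 3231 blocks

Total weighted distance at each candidate:
  Red (14, 14): total = 6261
  Blue (10, 8): total = 3231
  Green (13, 9): total = 4227
  Amber (14, 1): total = 4144
  Violet (14, 0): total = 4343
Minimum is at Blue with total 3231 blocks.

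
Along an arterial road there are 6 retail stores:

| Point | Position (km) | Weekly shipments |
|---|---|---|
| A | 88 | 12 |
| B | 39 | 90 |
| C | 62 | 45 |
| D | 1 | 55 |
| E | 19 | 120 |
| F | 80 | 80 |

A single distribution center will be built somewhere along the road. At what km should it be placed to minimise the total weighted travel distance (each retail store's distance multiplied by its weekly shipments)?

For a sum of weighted absolute distances on a line, the optimum is the weighted median (not the mean). Total weight W = 402; half-weight = 201.
Sort by position and accumulate weight:
  km 1 (D, w=55) → cum 55
  km 19 (E, w=120) → cum 175
  km 39 (B, w=90) → cum 265  ≥ 201 → median here
  km 62 (C, w=45) → cum 310
  km 80 (F, w=80) → cum 390
  km 88 (A, w=12) → cum 402
Optimal location: km 39.

x = 39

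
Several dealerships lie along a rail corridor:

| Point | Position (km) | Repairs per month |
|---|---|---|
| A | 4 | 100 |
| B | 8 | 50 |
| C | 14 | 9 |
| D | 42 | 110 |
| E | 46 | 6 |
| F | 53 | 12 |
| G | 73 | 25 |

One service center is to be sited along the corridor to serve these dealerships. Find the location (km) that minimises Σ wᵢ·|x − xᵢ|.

x = 14

For a sum of weighted absolute distances on a line, the optimum is the weighted median (not the mean). Total weight W = 312; half-weight = 156.
Sort by position and accumulate weight:
  km 4 (A, w=100) → cum 100
  km 8 (B, w=50) → cum 150
  km 14 (C, w=9) → cum 159  ≥ 156 → median here
  km 42 (D, w=110) → cum 269
  km 46 (E, w=6) → cum 275
  km 53 (F, w=12) → cum 287
  km 73 (G, w=25) → cum 312
Optimal location: km 14.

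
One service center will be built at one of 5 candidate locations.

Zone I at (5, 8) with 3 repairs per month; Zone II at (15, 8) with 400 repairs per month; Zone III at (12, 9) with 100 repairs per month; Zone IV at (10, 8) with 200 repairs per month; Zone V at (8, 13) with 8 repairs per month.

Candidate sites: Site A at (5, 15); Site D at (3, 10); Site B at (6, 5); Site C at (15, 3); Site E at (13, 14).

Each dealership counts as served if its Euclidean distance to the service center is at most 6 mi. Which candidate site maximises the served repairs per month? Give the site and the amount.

Coverage radius r = 6 mi; a point is covered iff (Δx)²+(Δy)² ≤ 6² = 36.
  Site A (5, 15): covers {Zone V} → 8
  Site D (3, 10): covers {Zone I, Zone V} → 11
  Site B (6, 5): covers {Zone I, Zone IV} → 203
  Site C (15, 3): covers {Zone II} → 400
  Site E (13, 14): covers {Zone III, Zone V} → 108
Maximum coverage at Site C: 400 repairs per month.

Site C, covering 400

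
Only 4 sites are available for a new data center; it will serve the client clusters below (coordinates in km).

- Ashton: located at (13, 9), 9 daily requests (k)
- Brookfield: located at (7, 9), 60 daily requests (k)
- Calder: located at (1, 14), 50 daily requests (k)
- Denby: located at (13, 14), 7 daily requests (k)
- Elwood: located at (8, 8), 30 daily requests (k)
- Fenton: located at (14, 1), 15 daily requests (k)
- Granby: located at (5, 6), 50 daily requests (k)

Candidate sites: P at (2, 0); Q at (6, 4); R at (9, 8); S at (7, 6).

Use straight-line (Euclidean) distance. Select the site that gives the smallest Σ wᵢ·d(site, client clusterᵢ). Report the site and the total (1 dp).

Total weighted distance at each candidate:
  P (2, 0): total = 2388.1
  Q (6, 4): total = 1402.0
  R (9, 8): total = 1104.4
  S (7, 6): total = 1106.5
Minimum is at R with total 1104.4 km.

R, total 1104.4 km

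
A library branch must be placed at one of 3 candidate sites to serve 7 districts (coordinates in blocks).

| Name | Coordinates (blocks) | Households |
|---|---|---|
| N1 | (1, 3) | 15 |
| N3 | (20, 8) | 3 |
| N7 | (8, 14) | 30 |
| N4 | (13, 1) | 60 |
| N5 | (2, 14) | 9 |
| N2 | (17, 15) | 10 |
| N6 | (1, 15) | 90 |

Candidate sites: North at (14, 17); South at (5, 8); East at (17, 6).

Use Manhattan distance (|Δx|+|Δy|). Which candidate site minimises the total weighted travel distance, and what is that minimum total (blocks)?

Total weighted distance at each candidate:
  North (14, 17): total = 3275
  South (5, 8): total = 2611
  East (17, 6): total = 3897
Minimum is at South with total 2611 blocks.

South, total 2611 blocks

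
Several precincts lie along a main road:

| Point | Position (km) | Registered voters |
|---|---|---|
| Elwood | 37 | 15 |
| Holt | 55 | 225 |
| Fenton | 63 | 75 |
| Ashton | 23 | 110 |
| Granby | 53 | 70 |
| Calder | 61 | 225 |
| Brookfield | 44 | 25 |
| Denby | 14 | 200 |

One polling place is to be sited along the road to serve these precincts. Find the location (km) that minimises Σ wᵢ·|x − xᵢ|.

x = 55

For a sum of weighted absolute distances on a line, the optimum is the weighted median (not the mean). Total weight W = 945; half-weight = 472.5.
Sort by position and accumulate weight:
  km 14 (Denby, w=200) → cum 200
  km 23 (Ashton, w=110) → cum 310
  km 37 (Elwood, w=15) → cum 325
  km 44 (Brookfield, w=25) → cum 350
  km 53 (Granby, w=70) → cum 420
  km 55 (Holt, w=225) → cum 645  ≥ 472.5 → median here
  km 61 (Calder, w=225) → cum 870
  km 63 (Fenton, w=75) → cum 945
Optimal location: km 55.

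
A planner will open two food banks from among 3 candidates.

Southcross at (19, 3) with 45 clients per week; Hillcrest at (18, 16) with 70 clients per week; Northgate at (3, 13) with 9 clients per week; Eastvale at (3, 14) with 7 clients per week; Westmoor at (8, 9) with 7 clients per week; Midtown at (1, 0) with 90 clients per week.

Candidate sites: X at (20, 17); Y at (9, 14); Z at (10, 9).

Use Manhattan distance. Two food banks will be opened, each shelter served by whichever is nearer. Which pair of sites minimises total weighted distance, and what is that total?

{X, Z}, total 2702

Evaluate every pair (each demand assigned to the nearer of the two):
  {X, Z}: total = 2702
  {X, Y}: total = 3012
  {Y, Z}: total = 3184
Best pair: {X, Z} with total 2702.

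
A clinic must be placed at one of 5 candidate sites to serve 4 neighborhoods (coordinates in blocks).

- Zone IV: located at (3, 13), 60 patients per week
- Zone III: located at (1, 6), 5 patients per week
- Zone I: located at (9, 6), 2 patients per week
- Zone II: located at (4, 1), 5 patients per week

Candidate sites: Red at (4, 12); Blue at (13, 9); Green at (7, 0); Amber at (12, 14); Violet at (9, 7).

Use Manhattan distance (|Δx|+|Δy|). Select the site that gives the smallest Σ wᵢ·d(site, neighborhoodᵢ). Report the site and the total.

Total weighted distance at each candidate:
  Red (4, 12): total = 242
  Blue (13, 9): total = 1014
  Green (7, 0): total = 1116
  Amber (12, 14): total = 822
  Violet (9, 7): total = 822
Minimum is at Red with total 242 blocks.

Red, total 242 blocks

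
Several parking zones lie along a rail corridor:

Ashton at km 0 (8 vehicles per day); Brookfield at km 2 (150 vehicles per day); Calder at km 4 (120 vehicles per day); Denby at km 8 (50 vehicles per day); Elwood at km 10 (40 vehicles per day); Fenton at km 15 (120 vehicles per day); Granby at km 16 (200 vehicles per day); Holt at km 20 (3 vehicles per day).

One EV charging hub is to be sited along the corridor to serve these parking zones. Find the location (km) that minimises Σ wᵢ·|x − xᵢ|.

x = 10

For a sum of weighted absolute distances on a line, the optimum is the weighted median (not the mean). Total weight W = 691; half-weight = 345.5.
Sort by position and accumulate weight:
  km 0 (Ashton, w=8) → cum 8
  km 2 (Brookfield, w=150) → cum 158
  km 4 (Calder, w=120) → cum 278
  km 8 (Denby, w=50) → cum 328
  km 10 (Elwood, w=40) → cum 368  ≥ 345.5 → median here
  km 15 (Fenton, w=120) → cum 488
  km 16 (Granby, w=200) → cum 688
  km 20 (Holt, w=3) → cum 691
Optimal location: km 10.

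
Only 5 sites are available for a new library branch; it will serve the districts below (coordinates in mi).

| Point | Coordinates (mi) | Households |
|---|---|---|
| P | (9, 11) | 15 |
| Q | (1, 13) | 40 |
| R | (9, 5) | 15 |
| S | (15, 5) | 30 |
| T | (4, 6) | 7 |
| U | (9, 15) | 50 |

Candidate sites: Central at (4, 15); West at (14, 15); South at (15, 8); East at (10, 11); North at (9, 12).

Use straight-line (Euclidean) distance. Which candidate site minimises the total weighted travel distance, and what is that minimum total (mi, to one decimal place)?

North, total 923.7 mi

Total weighted distance at each candidate:
  Central (4, 15): total = 1167.0
  West (14, 15): total = 1435.5
  South (15, 8): total = 1425.1
  East (10, 11): total = 970.2
  North (9, 12): total = 923.7
Minimum is at North with total 923.7 mi.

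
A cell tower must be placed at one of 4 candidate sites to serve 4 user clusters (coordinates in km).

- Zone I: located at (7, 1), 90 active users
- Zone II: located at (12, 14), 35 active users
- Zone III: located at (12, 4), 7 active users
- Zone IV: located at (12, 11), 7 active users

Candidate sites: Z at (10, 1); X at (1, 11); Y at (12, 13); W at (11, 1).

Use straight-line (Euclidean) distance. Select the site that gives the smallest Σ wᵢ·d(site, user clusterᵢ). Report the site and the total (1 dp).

Total weighted distance at each candidate:
  Z (10, 1): total = 827.0
  X (1, 11): total = 1616.9
  Y (12, 13): total = 1282.0
  W (11, 1): total = 908.8
Minimum is at Z with total 827.0 km.

Z, total 827.0 km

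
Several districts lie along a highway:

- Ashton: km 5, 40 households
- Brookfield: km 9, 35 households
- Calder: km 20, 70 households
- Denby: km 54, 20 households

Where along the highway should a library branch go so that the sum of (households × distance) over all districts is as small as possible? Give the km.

x = 20

For a sum of weighted absolute distances on a line, the optimum is the weighted median (not the mean). Total weight W = 165; half-weight = 82.5.
Sort by position and accumulate weight:
  km 5 (Ashton, w=40) → cum 40
  km 9 (Brookfield, w=35) → cum 75
  km 20 (Calder, w=70) → cum 145  ≥ 82.5 → median here
  km 54 (Denby, w=20) → cum 165
Optimal location: km 20.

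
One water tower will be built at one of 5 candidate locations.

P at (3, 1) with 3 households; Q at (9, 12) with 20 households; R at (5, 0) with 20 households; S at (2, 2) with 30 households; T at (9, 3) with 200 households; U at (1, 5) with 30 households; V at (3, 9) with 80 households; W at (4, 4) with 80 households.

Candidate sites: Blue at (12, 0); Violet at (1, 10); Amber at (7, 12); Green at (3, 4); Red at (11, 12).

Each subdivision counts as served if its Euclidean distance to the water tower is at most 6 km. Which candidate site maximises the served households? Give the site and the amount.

Green, covering 243

Coverage radius r = 6 km; a point is covered iff (Δx)²+(Δy)² ≤ 6² = 36.
  Blue (12, 0): covers {T} → 200
  Violet (1, 10): covers {U, V} → 110
  Amber (7, 12): covers {Q, V} → 100
  Green (3, 4): covers {P, R, S, U, V, W} → 243
  Red (11, 12): covers {Q} → 20
Maximum coverage at Green: 243 households.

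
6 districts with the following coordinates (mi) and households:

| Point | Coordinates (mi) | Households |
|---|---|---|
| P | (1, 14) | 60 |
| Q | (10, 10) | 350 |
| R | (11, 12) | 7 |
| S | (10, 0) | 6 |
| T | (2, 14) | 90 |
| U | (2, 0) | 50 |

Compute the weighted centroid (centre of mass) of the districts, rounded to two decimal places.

(7.06, 10.10)

The minimiser of Σwᵢ‖p−pᵢ‖² is the weighted centroid p* = (Σwᵢpᵢ)/(Σwᵢ).
Σwᵢ = 563.
Σwᵢxᵢ = 60·1 + 350·10 + 7·11 + 6·10 + 90·2 + 50·2 = 3977.
Σwᵢyᵢ = 60·14 + 350·10 + 7·12 + 6·0 + 90·14 + 50·0 = 5684.
x* = 3977/563 = 7.06, y* = 5684/563 = 10.10.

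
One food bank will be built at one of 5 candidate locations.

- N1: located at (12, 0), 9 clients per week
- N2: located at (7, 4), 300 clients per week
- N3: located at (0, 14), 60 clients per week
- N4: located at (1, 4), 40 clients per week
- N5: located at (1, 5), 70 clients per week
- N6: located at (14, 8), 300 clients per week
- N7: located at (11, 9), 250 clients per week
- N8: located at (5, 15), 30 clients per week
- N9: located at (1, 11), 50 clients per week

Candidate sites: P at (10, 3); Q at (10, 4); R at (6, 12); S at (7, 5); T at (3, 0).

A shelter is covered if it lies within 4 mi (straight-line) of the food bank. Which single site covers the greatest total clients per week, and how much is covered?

P, covering 309

Coverage radius r = 4 mi; a point is covered iff (Δx)²+(Δy)² ≤ 4² = 16.
  P (10, 3): covers {N1, N2} → 309
  Q (10, 4): covers {N2} → 300
  R (6, 12): covers {N8} → 30
  S (7, 5): covers {N2} → 300
  T (3, 0): covers {none} → 0
Maximum coverage at P: 309 clients per week.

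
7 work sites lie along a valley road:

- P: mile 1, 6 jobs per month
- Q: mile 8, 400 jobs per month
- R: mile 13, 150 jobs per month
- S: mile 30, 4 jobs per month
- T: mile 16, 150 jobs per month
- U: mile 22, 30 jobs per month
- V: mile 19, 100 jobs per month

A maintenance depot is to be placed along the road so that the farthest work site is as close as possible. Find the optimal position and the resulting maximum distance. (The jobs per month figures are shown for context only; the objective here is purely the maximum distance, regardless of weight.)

location 15.5, max distance 14.5

The 1-center on a line is the midpoint of the two extreme points: leftmost at 1, rightmost at 30.
Optimal location = (1 + 30)/2 = 15.5; maximum distance = (30 − 1)/2 = 14.5.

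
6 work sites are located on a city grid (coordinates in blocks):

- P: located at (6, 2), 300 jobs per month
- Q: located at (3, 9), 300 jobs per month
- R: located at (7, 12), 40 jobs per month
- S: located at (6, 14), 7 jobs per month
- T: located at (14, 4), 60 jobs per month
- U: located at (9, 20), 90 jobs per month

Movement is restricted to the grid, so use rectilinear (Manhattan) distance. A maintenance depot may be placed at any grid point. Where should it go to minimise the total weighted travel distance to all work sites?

(6, 9)

Manhattan distance separates: Σwᵢ(|x−xᵢ|+|y−yᵢ|) = Σwᵢ|x−xᵢ| + Σwᵢ|y−yᵢ|, so x and y are optimised independently as 1-D weighted medians.
Total weight W = 797; half = 398.5.
x-coordinate, sorted with cumulative weight:
  x=3 (Q, w=300) cum 300
  x=6 (P, w=300) cum 600  ← median
  x=6 (S, w=7) cum 607
  x=7 (R, w=40) cum 647
  x=9 (U, w=90) cum 737
  x=14 (T, w=60) cum 797
⇒ x* = 6
y-coordinate, sorted with cumulative weight:
  y=2 (P, w=300) cum 300
  y=4 (T, w=60) cum 360
  y=9 (Q, w=300) cum 660  ← median
  y=12 (R, w=40) cum 700
  y=14 (S, w=7) cum 707
  y=20 (U, w=90) cum 797
⇒ y* = 9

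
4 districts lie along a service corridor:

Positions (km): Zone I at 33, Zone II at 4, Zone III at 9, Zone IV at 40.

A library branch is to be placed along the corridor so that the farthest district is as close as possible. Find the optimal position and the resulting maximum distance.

The 1-center on a line is the midpoint of the two extreme points: leftmost at 4, rightmost at 40.
Optimal location = (4 + 40)/2 = 22; maximum distance = (40 − 4)/2 = 18.

location 22, max distance 18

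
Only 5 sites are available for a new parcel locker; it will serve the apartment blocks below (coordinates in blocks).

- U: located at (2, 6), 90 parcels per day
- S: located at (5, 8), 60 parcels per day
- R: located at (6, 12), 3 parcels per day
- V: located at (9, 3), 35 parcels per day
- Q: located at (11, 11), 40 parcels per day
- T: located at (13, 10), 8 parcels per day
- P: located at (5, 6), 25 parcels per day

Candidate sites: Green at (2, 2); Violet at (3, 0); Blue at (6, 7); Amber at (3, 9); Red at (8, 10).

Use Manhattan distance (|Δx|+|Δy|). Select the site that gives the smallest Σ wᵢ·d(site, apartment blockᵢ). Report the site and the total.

Total weighted distance at each candidate:
  Green (2, 2): total = 2269
  Violet (3, 0): total = 2710
  Blue (6, 7): total = 1320
  Amber (3, 9): total = 1591
  Red (8, 10): total = 1867
Minimum is at Blue with total 1320 blocks.

Blue, total 1320 blocks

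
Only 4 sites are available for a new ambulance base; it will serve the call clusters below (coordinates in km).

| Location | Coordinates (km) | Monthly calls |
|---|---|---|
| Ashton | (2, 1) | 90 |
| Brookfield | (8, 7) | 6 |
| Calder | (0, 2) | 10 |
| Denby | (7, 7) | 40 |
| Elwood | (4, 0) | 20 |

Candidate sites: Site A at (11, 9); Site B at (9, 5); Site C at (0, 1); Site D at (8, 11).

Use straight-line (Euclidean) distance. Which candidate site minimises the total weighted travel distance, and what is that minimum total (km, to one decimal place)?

Total weighted distance at each candidate:
  Site A (11, 9): total = 1642.7
  Site B (9, 5): total = 1088.4
  Site C (0, 1): total = 701.2
  Site D (8, 11): total = 1593.0
Minimum is at Site C with total 701.2 km.

Site C, total 701.2 km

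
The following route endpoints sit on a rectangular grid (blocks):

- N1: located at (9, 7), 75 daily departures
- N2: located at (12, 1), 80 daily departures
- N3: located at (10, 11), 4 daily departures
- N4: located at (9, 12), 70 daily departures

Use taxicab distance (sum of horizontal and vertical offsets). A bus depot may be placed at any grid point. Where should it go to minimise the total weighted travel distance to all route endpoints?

(9, 7)

Manhattan distance separates: Σwᵢ(|x−xᵢ|+|y−yᵢ|) = Σwᵢ|x−xᵢ| + Σwᵢ|y−yᵢ|, so x and y are optimised independently as 1-D weighted medians.
Total weight W = 229; half = 114.5.
x-coordinate, sorted with cumulative weight:
  x=9 (N1, w=75) cum 75
  x=9 (N4, w=70) cum 145  ← median
  x=10 (N3, w=4) cum 149
  x=12 (N2, w=80) cum 229
⇒ x* = 9
y-coordinate, sorted with cumulative weight:
  y=1 (N2, w=80) cum 80
  y=7 (N1, w=75) cum 155  ← median
  y=11 (N3, w=4) cum 159
  y=12 (N4, w=70) cum 229
⇒ y* = 7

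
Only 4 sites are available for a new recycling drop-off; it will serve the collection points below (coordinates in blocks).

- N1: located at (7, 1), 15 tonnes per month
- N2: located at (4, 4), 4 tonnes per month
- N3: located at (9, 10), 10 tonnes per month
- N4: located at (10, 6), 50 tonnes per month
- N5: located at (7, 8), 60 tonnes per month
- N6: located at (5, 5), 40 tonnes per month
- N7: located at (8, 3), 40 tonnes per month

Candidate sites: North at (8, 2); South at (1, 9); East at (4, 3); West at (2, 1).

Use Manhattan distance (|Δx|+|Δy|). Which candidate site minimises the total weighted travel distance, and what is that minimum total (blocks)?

Total weighted distance at each candidate:
  North (8, 2): total = 1144
  South (1, 9): total = 2192
  East (4, 3): total = 1409
  West (2, 1): total = 2225
Minimum is at North with total 1144 blocks.

North, total 1144 blocks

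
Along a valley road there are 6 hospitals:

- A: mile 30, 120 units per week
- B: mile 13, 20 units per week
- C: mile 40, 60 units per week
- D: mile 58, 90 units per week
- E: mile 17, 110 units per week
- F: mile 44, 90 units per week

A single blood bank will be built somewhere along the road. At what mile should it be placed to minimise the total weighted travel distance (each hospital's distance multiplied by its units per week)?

For a sum of weighted absolute distances on a line, the optimum is the weighted median (not the mean). Total weight W = 490; half-weight = 245.
Sort by position and accumulate weight:
  mile 13 (B, w=20) → cum 20
  mile 17 (E, w=110) → cum 130
  mile 30 (A, w=120) → cum 250  ≥ 245 → median here
  mile 40 (C, w=60) → cum 310
  mile 44 (F, w=90) → cum 400
  mile 58 (D, w=90) → cum 490
Optimal location: mile 30.

x = 30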